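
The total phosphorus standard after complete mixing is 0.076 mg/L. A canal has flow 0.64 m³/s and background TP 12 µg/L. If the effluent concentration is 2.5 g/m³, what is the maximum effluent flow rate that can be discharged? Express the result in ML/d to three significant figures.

1.46 ML/d

12 µg/L = 0.012 mg/L.
Mass balance at complete mixing: C_std·(Q_w + Q_r) = Q_w·C_e + Q_r·C_b.
Rearranging, Q_w = Q_r·(C_std − C_b)/(C_e − C_std) = 0.64·(0.076 − 0.012) / (2.5 − 0.076) = 0.0169 m³/s.
= 1.46 ML/d.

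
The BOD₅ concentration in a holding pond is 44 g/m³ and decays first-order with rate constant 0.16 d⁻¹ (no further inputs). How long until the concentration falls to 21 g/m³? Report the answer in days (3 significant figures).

4.62 d

t = ln(C₀/C)/k = ln(44/21)/0.16 = 0.7397/0.16 = 4.623 d.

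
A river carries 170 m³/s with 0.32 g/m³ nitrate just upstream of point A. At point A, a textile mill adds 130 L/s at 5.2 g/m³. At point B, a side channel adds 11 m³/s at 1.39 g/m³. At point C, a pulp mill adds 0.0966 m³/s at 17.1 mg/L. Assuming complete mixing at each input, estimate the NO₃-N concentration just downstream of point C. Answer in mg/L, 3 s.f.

130 L/s = 0.13 m³/s.
After input A: C = (170·0.32 + 0.13·5.2) / 170.1 = 0.3237 mg/L.
After input B: C = (170.1·0.3237 + 11·1.39) / 181.1 = 0.3885 mg/L.
After input C: C = (181.1·0.3885 + 0.0966·17.1) / 181.2 = 0.3974 mg/L.

0.397 mg/L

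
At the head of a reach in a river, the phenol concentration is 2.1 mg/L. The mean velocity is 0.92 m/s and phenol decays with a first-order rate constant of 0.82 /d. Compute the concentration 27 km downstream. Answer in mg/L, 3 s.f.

1.59 mg/L

Travel time t = 27 km / 0.92 m/s = 2.7e+04/0.92 = 2.935e+04 s = 0.3397 d.
First-order decay: C = 2.1·exp(−0.82·0.3397) = 2.1·0.7569 = 1.589 mg/L.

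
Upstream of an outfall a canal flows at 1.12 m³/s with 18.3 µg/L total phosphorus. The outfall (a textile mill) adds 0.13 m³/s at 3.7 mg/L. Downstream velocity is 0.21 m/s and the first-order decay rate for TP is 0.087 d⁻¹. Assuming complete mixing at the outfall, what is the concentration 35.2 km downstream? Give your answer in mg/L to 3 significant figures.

18.3 µg/L = 0.0183 mg/L.
After complete mixing, C₀ = (0.13·3.7 + 1.12·0.0183) / 1.25 = 0.4012 mg/L.
Travel time t = 3.52e+04 m / 0.21 m/s = 1.676e+05 s = 1.94 d.
C = 0.4012·exp(−0.087·1.94) = 0.4012·0.8447 = 0.3389 mg/L.

0.339 mg/L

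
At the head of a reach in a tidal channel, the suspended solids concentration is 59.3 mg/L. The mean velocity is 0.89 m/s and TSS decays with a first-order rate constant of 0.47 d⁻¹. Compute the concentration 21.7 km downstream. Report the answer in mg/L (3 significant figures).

Travel time t = 21.7 km / 0.89 m/s = 2.17e+04/0.89 = 2.438e+04 s = 0.2822 d.
First-order decay: C = 59.3·exp(−0.47·0.2822) = 59.3·0.8758 = 51.93 mg/L.

51.9 mg/L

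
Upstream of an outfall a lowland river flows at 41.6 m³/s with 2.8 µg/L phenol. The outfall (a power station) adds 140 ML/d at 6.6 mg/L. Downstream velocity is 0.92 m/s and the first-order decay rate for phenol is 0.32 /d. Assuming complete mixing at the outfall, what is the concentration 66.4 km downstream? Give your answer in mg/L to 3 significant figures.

140 ML/d = 1.62 m³/s.
2.8 µg/L = 0.0028 mg/L.
After complete mixing, C₀ = (1.62·6.6 + 41.6·0.0028) / 43.22 = 0.2501 mg/L.
Travel time t = 6.64e+04 m / 0.92 m/s = 7.217e+04 s = 0.8353 d.
C = 0.2501·exp(−0.32·0.8353) = 0.2501·0.7654 = 0.1915 mg/L.

0.191 mg/L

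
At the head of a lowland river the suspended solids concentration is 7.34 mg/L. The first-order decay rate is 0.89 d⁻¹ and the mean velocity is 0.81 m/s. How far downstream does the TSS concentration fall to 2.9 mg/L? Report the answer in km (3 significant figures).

73.0 km

From C = C₀·e^(−kt), t = ln(C₀/C)/k = ln(7.34/2.9)/0.89 = 0.9286/0.89 = 1.043 d.
Distance = v·t = 0.81 m/s × 9.015e+04 s = 7.302e+04 m = 73.02 km.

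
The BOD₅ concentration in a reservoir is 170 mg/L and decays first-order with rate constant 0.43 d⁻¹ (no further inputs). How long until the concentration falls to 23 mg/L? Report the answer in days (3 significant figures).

4.65 d

t = ln(C₀/C)/k = ln(170/23)/0.43 = 2/0.43 = 4.652 d.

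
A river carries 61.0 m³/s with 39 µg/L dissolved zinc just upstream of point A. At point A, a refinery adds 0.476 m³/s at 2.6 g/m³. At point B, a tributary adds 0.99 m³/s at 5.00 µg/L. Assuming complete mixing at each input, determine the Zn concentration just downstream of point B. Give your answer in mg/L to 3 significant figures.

0.0580 mg/L

39 µg/L = 0.039 mg/L.
After input A: C = (61·0.039 + 0.476·2.6) / 61.48 = 0.05883 mg/L.
5.00 µg/L = 0.005 mg/L.
After input B: C = (61.48·0.05883 + 0.99·0.005) / 62.47 = 0.05798 mg/L.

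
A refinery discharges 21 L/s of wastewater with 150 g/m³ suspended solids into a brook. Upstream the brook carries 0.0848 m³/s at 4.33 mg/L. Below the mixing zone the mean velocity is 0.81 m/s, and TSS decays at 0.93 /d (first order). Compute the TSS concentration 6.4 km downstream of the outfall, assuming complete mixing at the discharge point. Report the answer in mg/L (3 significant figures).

21 L/s = 0.021 m³/s.
After complete mixing, C₀ = (0.021·150 + 0.0848·4.33) / 0.1058 = 33.24 mg/L.
Travel time t = 6400 m / 0.81 m/s = 7901 s = 0.09145 d.
C = 33.24·exp(−0.93·0.09145) = 33.24·0.9185 = 30.53 mg/L.

30.5 mg/L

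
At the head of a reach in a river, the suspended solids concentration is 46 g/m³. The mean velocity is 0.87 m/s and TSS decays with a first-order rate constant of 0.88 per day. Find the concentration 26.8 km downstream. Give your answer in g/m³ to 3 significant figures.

33.6 g/m³

Travel time t = 26.8 km / 0.87 m/s = 2.68e+04/0.87 = 3.08e+04 s = 0.3565 d.
First-order decay: C = 46·exp(−0.88·0.3565) = 46·0.7307 = 33.61 g/m³.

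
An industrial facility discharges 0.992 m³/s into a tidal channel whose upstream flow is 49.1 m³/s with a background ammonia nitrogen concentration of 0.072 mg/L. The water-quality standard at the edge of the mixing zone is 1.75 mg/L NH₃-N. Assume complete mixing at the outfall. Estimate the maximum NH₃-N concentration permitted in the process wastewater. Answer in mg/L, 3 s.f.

Mass balance: 1.75·50.09 = 0.992·Cₑ + 49.1·0.072.
Cₑ = (87.66 − 3.535) / 0.992 = 84.8 mg/L.

84.8 mg/L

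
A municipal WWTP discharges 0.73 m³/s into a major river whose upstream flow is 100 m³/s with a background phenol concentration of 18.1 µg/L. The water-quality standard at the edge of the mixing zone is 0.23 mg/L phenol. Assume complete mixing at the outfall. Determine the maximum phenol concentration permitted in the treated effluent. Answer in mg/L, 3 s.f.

18.1 µg/L = 0.0181 mg/L.
Mass balance: 0.23·100.7 = 0.73·Cₑ + 100·0.0181.
Cₑ = (23.17 − 1.81) / 0.73 = 29.26 mg/L.

29.3 mg/L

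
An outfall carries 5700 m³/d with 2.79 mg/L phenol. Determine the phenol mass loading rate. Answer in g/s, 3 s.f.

5700 m³/d = 0.06597 m³/s.
Mass flux = Q·C = 0.06597 m³/s × 2.79 g/m³ = 0.1841 g/s.

0.184 g/s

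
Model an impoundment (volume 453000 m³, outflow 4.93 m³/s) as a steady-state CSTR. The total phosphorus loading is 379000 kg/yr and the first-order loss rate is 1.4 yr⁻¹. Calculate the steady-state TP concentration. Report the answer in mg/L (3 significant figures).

2.43 mg/L

Outflow Q = 4.93 m³/s × 3.156e+07 s/yr = 1.556e+08 m³/yr.
Steady-state CSTR mass balance: W = Q·C + k·V·C, so C = W/(Q + kV).
Q + kV = 1.556e+08 + 1.4·453000 = 1.562e+08 m³/yr.
C = 379000/1.562e+08 = 0.002426 kg/m³ = 2.426 mg/L.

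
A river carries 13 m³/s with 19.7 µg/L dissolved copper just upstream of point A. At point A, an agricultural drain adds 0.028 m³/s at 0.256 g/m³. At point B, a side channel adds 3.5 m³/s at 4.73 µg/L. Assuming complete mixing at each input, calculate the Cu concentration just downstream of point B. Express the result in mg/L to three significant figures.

0.0169 mg/L

19.7 µg/L = 0.0197 mg/L.
After input A: C = (13·0.0197 + 0.028·0.256) / 13.03 = 0.02021 mg/L.
4.73 µg/L = 0.00473 mg/L.
After input B: C = (13.03·0.02021 + 3.5·0.00473) / 16.53 = 0.01693 mg/L.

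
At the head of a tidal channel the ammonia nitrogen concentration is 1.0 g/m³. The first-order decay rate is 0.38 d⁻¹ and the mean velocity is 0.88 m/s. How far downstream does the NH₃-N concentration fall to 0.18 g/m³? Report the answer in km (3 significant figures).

From C = C₀·e^(−kt), t = ln(C₀/C)/k = ln(1.0/0.18)/0.38 = 1.715/0.38 = 4.513 d.
Distance = v·t = 0.88 m/s × 3.899e+05 s = 3.431e+05 m = 343.1 km.

343 km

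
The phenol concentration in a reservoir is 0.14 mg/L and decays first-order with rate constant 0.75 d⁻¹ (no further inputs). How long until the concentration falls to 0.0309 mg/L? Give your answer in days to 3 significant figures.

2.01 d

t = ln(C₀/C)/k = ln(0.14/0.0309)/0.75 = 1.511/0.75 = 2.015 d.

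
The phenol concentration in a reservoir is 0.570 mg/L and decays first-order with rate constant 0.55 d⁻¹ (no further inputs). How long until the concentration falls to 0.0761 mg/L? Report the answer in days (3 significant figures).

3.66 d

t = ln(C₀/C)/k = ln(0.570/0.0761)/0.55 = 2.014/0.55 = 3.661 d.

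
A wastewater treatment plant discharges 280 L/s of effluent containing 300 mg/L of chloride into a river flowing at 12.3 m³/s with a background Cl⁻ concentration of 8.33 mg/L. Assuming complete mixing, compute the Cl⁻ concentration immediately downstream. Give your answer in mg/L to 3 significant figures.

280 L/s = 0.28 m³/s.
By mass balance at complete mixing, C = (0.28·300 + 12.3·8.33) / (0.28 + 12.3) = 186.5/12.58 = 14.82 mg/L.

14.8 mg/L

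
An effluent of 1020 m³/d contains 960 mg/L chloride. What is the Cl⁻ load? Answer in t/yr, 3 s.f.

1020 m³/d = 0.01181 m³/s.
Mass flux = Q·C = 0.01181 m³/s × 960 g/m³ = 11.33 g/s.
= 11.33 g/s × 31.56 = 357.7 t/yr.

358 t/yr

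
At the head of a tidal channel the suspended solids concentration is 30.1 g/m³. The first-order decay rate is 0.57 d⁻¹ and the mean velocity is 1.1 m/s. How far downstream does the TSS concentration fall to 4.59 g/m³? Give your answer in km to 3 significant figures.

314 km

From C = C₀·e^(−kt), t = ln(C₀/C)/k = ln(30.1/4.59)/0.57 = 1.881/0.57 = 3.299 d.
Distance = v·t = 1.1 m/s × 2.851e+05 s = 3.136e+05 m = 313.6 km.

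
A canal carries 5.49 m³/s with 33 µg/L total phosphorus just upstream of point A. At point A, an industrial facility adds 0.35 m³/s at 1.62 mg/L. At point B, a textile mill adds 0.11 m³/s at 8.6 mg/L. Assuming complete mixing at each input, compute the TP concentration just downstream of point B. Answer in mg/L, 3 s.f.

0.285 mg/L

33 µg/L = 0.033 mg/L.
After input A: C = (5.49·0.033 + 0.35·1.62) / 5.84 = 0.1281 mg/L.
After input B: C = (5.84·0.1281 + 0.11·8.6) / 5.95 = 0.2847 mg/L.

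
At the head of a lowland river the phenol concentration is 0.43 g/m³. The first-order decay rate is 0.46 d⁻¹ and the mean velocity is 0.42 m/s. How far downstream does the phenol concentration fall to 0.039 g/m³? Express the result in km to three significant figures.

From C = C₀·e^(−kt), t = ln(C₀/C)/k = ln(0.43/0.039)/0.46 = 2.4/0.46 = 5.218 d.
Distance = v·t = 0.42 m/s × 4.508e+05 s = 1.893e+05 m = 189.3 km.

189 km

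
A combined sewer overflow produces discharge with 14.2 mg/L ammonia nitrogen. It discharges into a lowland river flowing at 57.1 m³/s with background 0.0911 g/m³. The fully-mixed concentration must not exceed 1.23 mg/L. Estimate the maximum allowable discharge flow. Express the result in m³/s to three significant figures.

Mass balance at complete mixing: C_std·(Q_w + Q_r) = Q_w·C_e + Q_r·C_b.
Rearranging, Q_w = Q_r·(C_std − C_b)/(C_e − C_std) = 57.1·(1.23 − 0.0911) / (14.2 − 1.23) = 5.014 m³/s.

5.01 m³/s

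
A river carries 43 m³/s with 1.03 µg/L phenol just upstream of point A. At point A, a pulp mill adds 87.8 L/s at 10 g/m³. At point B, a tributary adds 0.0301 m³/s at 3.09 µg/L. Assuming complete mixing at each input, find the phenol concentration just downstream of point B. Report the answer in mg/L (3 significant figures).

0.0214 mg/L

1.03 µg/L = 0.00103 mg/L.
87.8 L/s = 0.0878 m³/s.
After input A: C = (43·0.00103 + 0.0878·10) / 43.09 = 0.0214 mg/L.
3.09 µg/L = 0.00309 mg/L.
After input B: C = (43.09·0.0214 + 0.0301·0.00309) / 43.12 = 0.02139 mg/L.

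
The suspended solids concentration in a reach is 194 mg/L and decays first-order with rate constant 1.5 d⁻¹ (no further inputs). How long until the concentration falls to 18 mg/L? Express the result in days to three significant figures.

1.58 d

t = ln(C₀/C)/k = ln(194/18)/1.5 = 2.377/1.5 = 1.585 d.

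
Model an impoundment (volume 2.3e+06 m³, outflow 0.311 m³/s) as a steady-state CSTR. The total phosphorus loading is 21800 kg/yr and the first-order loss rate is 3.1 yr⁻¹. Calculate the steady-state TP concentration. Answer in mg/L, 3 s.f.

1.29 mg/L

Outflow Q = 0.311 m³/s × 3.156e+07 s/yr = 9.814e+06 m³/yr.
Steady-state CSTR mass balance: W = Q·C + k·V·C, so C = W/(Q + kV).
Q + kV = 9.814e+06 + 3.1·2.3e+06 = 1.694e+07 m³/yr.
C = 21800/1.694e+07 = 0.001287 kg/m³ = 1.287 mg/L.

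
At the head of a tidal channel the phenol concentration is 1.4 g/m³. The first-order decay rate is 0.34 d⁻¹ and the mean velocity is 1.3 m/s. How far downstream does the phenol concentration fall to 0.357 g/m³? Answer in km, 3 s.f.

From C = C₀·e^(−kt), t = ln(C₀/C)/k = ln(1.4/0.357)/0.34 = 1.366/0.34 = 4.019 d.
Distance = v·t = 1.3 m/s × 3.472e+05 s = 4.514e+05 m = 451.4 km.

451 km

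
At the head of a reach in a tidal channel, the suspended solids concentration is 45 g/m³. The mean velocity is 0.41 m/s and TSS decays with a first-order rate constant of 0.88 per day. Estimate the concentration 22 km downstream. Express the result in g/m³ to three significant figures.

Travel time t = 22 km / 0.41 m/s = 2.2e+04/0.41 = 5.366e+04 s = 0.621 d.
First-order decay: C = 45·exp(−0.88·0.621) = 45·0.579 = 26.05 g/m³.

26.1 g/m³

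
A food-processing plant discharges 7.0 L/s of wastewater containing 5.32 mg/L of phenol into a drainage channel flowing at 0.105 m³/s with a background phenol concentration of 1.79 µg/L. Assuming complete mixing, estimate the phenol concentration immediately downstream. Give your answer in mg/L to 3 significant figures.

0.334 mg/L

7.0 L/s = 0.007 m³/s.
1.79 µg/L = 0.00179 mg/L.
By mass balance at complete mixing, C = (0.007·5.32 + 0.105·0.00179) / (0.007 + 0.105) = 0.03743/0.112 = 0.3342 mg/L.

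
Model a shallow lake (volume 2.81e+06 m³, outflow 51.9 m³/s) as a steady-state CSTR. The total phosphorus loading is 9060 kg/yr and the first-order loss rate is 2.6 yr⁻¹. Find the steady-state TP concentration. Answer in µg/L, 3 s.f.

5.51 µg/L

Outflow Q = 51.9 m³/s × 3.156e+07 s/yr = 1.638e+09 m³/yr.
Steady-state CSTR mass balance: W = Q·C + k·V·C, so C = W/(Q + kV).
Q + kV = 1.638e+09 + 2.6·2.81e+06 = 1.645e+09 m³/yr.
C = 9060/1.645e+09 = 5.507e-06 kg/m³ = 0.005507 mg/L = 5.507 µg/L.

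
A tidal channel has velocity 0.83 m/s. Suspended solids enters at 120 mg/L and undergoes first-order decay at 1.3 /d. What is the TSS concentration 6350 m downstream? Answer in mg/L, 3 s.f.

107 mg/L

Travel time t = 6350 m / 0.83 m/s = 6350/0.83 = 7651 s = 0.08855 d.
First-order decay: C = 120·exp(−1.3·0.08855) = 120·0.8913 = 107 mg/L.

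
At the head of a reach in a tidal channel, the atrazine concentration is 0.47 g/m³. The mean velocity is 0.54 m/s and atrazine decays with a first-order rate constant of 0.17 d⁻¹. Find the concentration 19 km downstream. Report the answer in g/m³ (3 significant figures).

Travel time t = 19 km / 0.54 m/s = 1.9e+04/0.54 = 3.519e+04 s = 0.4072 d.
First-order decay: C = 0.47·exp(−0.17·0.4072) = 0.47·0.9331 = 0.4386 g/m³.

0.439 g/m³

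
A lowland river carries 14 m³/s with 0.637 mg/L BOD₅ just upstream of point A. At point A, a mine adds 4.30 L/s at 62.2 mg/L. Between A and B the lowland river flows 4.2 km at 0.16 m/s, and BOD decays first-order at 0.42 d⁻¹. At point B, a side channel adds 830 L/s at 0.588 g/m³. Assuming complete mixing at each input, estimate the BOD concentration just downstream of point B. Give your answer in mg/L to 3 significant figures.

0.578 mg/L

4.30 L/s = 0.0043 m³/s.
After input A: C = (14·0.637 + 0.0043·62.2) / 14 = 0.6559 mg/L.
Over the 4.2 km reach to input B (t = 2.625e+04 s = 0.3038 d), decay gives C = 0.6559·exp(−0.42·0.3038) = 0.5773 mg/L.
830 L/s = 0.83 m³/s.
After input B: C = (14·0.5773 + 0.83·0.588) / 14.83 = 0.5779 mg/L.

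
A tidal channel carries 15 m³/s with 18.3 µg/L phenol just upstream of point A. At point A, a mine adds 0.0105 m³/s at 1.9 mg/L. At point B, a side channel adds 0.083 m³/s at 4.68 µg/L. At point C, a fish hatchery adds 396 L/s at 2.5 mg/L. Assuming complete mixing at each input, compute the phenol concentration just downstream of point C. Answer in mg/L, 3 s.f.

18.3 µg/L = 0.0183 mg/L.
After input A: C = (15·0.0183 + 0.0105·1.9) / 15.01 = 0.01962 mg/L.
4.68 µg/L = 0.00468 mg/L.
After input B: C = (15.01·0.01962 + 0.083·0.00468) / 15.09 = 0.01953 mg/L.
396 L/s = 0.396 m³/s.
After input C: C = (15.09·0.01953 + 0.396·2.5) / 15.49 = 0.08295 mg/L.

0.0829 mg/L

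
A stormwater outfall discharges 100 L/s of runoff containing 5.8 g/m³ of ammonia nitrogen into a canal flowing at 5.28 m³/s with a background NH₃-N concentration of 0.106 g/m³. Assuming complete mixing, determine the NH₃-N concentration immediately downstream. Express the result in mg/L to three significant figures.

100 L/s = 0.1 m³/s.
By mass balance at complete mixing, C = (0.1·5.8 + 5.28·0.106) / (0.1 + 5.28) = 1.14/5.38 = 0.2118 mg/L.

0.212 mg/L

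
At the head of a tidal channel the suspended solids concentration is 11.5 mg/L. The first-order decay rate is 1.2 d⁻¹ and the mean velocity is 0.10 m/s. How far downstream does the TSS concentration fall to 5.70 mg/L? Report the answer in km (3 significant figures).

From C = C₀·e^(−kt), t = ln(C₀/C)/k = ln(11.5/5.70)/1.2 = 0.7019/1.2 = 0.5849 d.
Distance = v·t = 0.10 m/s × 5.054e+04 s = 5054 m = 5.054 km.

5.05 km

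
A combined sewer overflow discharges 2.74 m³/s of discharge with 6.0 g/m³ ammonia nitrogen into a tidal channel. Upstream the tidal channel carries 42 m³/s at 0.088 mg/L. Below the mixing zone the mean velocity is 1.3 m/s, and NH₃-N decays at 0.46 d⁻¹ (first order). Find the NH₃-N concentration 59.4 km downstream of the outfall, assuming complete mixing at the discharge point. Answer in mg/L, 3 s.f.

After complete mixing, C₀ = (2.74·6 + 42·0.088) / 44.74 = 0.4501 mg/L.
Travel time t = 5.94e+04 m / 1.3 m/s = 4.569e+04 s = 0.5288 d.
C = 0.4501·exp(−0.46·0.5288) = 0.4501·0.7841 = 0.3529 mg/L.

0.353 mg/L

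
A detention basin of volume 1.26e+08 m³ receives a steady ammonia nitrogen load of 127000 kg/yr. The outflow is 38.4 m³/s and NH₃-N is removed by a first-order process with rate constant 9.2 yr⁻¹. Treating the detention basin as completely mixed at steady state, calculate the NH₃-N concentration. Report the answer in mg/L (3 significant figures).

Outflow Q = 38.4 m³/s × 3.156e+07 s/yr = 1.212e+09 m³/yr.
Steady-state CSTR mass balance: W = Q·C + k·V·C, so C = W/(Q + kV).
Q + kV = 1.212e+09 + 9.2·1.26e+08 = 2.371e+09 m³/yr.
C = 127000/2.371e+09 = 5.356e-05 kg/m³ = 0.05356 mg/L.

0.0536 mg/L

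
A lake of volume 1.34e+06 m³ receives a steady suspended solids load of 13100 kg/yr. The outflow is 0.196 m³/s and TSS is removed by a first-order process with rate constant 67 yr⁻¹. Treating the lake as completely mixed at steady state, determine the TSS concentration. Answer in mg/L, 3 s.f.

0.137 mg/L

Outflow Q = 0.196 m³/s × 3.156e+07 s/yr = 6.185e+06 m³/yr.
Steady-state CSTR mass balance: W = Q·C + k·V·C, so C = W/(Q + kV).
Q + kV = 6.185e+06 + 67·1.34e+06 = 9.597e+07 m³/yr.
C = 13100/9.597e+07 = 0.0001365 kg/m³ = 0.1365 mg/L.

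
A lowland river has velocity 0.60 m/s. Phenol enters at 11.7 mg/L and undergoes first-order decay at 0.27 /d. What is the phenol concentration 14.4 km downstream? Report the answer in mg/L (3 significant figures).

10.9 mg/L

Travel time t = 14.4 km / 0.60 m/s = 1.44e+04/0.60 = 2.4e+04 s = 0.2778 d.
First-order decay: C = 11.7·exp(−0.27·0.2778) = 11.7·0.9277 = 10.85 mg/L.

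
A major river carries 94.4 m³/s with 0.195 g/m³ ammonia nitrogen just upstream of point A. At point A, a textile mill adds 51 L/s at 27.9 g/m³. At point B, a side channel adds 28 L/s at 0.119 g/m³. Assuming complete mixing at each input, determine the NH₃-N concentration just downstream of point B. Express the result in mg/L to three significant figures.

0.210 mg/L

51 L/s = 0.051 m³/s.
After input A: C = (94.4·0.195 + 0.051·27.9) / 94.45 = 0.21 mg/L.
28 L/s = 0.028 m³/s.
After input B: C = (94.45·0.21 + 0.028·0.119) / 94.48 = 0.2099 mg/L.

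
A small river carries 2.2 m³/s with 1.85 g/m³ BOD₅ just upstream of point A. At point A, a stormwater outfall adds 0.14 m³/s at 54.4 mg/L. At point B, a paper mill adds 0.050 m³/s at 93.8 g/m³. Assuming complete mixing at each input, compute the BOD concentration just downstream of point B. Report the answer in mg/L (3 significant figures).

6.85 mg/L

After input A: C = (2.2·1.85 + 0.14·54.4) / 2.34 = 4.994 mg/L.
After input B: C = (2.34·4.994 + 0.05·93.8) / 2.39 = 6.852 mg/L.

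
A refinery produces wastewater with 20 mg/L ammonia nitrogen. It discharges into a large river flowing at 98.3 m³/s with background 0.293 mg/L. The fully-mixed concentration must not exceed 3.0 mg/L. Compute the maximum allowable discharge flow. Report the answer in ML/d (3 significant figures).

1350 ML/d

Mass balance at complete mixing: C_std·(Q_w + Q_r) = Q_w·C_e + Q_r·C_b.
Rearranging, Q_w = Q_r·(C_std − C_b)/(C_e − C_std) = 98.3·(3 − 0.293) / (20 − 3) = 15.65 m³/s.
= 1352 ML/d.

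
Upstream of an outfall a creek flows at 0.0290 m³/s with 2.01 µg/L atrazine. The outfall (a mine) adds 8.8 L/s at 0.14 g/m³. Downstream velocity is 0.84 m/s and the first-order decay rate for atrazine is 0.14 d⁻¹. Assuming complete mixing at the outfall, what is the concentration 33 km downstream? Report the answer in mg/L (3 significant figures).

0.0320 mg/L

8.8 L/s = 0.0088 m³/s.
2.01 µg/L = 0.00201 mg/L.
After complete mixing, C₀ = (0.0088·0.14 + 0.029·0.00201) / 0.0378 = 0.03413 mg/L.
Travel time t = 3.3e+04 m / 0.84 m/s = 3.929e+04 s = 0.4547 d.
C = 0.03413·exp(−0.14·0.4547) = 0.03413·0.9383 = 0.03203 mg/L.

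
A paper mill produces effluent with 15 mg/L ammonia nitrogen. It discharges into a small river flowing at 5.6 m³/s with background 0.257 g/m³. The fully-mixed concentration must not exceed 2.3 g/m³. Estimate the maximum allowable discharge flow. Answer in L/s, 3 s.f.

901 L/s

Mass balance at complete mixing: C_std·(Q_w + Q_r) = Q_w·C_e + Q_r·C_b.
Rearranging, Q_w = Q_r·(C_std − C_b)/(C_e − C_std) = 5.6·(2.3 − 0.257) / (15 − 2.3) = 0.9009 m³/s.
= 900.9 L/s.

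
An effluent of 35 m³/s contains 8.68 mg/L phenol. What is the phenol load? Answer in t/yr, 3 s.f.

9590 t/yr

Mass flux = Q·C = 35 m³/s × 8.68 g/m³ = 303.8 g/s.
= 303.8 g/s × 31.56 = 9587 t/yr.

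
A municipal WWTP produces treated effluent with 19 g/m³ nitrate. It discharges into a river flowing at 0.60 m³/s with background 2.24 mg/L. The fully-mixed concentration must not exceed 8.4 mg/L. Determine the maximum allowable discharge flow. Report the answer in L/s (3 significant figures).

Mass balance at complete mixing: C_std·(Q_w + Q_r) = Q_w·C_e + Q_r·C_b.
Rearranging, Q_w = Q_r·(C_std − C_b)/(C_e − C_std) = 0.60·(8.4 − 2.24) / (19 − 8.4) = 0.3487 m³/s.
= 348.7 L/s.

349 L/s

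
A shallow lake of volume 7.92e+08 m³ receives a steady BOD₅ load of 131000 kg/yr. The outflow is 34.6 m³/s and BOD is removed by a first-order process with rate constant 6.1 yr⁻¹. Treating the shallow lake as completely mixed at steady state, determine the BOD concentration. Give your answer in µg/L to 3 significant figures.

22.1 µg/L

Outflow Q = 34.6 m³/s × 3.156e+07 s/yr = 1.092e+09 m³/yr.
Steady-state CSTR mass balance: W = Q·C + k·V·C, so C = W/(Q + kV).
Q + kV = 1.092e+09 + 6.1·7.92e+08 = 5.923e+09 m³/yr.
C = 131000/5.923e+09 = 2.212e-05 kg/m³ = 0.02212 mg/L = 22.12 µg/L.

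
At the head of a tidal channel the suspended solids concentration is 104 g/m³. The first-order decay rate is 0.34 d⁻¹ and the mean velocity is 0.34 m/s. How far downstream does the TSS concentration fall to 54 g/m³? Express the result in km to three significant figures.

From C = C₀·e^(−kt), t = ln(C₀/C)/k = ln(104/54)/0.34 = 0.6554/0.34 = 1.928 d.
Distance = v·t = 0.34 m/s × 1.666e+05 s = 5.663e+04 m = 56.63 km.

56.6 km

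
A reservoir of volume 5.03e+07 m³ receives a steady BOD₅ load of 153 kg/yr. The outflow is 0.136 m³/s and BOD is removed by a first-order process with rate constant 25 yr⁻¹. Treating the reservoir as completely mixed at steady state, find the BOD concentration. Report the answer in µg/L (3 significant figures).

0.121 µg/L

Outflow Q = 0.136 m³/s × 3.156e+07 s/yr = 4.292e+06 m³/yr.
Steady-state CSTR mass balance: W = Q·C + k·V·C, so C = W/(Q + kV).
Q + kV = 4.292e+06 + 25·5.03e+07 = 1.262e+09 m³/yr.
C = 153/1.262e+09 = 1.213e-07 kg/m³ = 0.0001213 mg/L = 0.1213 µg/L.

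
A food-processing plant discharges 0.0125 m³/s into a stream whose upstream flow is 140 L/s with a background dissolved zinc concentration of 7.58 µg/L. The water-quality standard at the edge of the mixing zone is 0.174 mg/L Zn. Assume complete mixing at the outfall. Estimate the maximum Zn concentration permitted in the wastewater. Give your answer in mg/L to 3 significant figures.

2.04 mg/L

140 L/s = 0.14 m³/s.
7.58 µg/L = 0.00758 mg/L.
Mass balance: 0.174·0.1525 = 0.0125·Cₑ + 0.14·0.00758.
Cₑ = (0.02654 − 0.001061) / 0.0125 = 2.038 mg/L.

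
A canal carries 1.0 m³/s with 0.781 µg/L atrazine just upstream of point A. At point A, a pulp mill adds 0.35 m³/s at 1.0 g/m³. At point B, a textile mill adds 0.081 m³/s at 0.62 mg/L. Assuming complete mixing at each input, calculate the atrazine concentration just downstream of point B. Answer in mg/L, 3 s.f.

0.280 mg/L

0.781 µg/L = 0.000781 mg/L.
After input A: C = (1·0.000781 + 0.35·1) / 1.35 = 0.2598 mg/L.
After input B: C = (1.35·0.2598 + 0.081·0.62) / 1.431 = 0.2802 mg/L.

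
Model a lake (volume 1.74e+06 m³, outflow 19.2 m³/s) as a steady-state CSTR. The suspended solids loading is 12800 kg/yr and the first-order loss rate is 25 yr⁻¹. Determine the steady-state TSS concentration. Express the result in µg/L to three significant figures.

Outflow Q = 19.2 m³/s × 3.156e+07 s/yr = 6.059e+08 m³/yr.
Steady-state CSTR mass balance: W = Q·C + k·V·C, so C = W/(Q + kV).
Q + kV = 6.059e+08 + 25·1.74e+06 = 6.494e+08 m³/yr.
C = 12800/6.494e+08 = 1.971e-05 kg/m³ = 0.01971 mg/L = 19.71 µg/L.

19.7 µg/L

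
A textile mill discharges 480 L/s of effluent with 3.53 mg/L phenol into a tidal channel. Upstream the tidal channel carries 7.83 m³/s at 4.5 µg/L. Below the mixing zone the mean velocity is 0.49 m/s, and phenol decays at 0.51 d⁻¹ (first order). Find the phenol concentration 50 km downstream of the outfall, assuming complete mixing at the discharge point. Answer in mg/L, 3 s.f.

480 L/s = 0.48 m³/s.
4.5 µg/L = 0.0045 mg/L.
After complete mixing, C₀ = (0.48·3.53 + 7.83·0.0045) / 8.31 = 0.2081 mg/L.
Travel time t = 5e+04 m / 0.49 m/s = 1.02e+05 s = 1.181 d.
C = 0.2081·exp(−0.51·1.181) = 0.2081·0.5475 = 0.114 mg/L.

0.114 mg/L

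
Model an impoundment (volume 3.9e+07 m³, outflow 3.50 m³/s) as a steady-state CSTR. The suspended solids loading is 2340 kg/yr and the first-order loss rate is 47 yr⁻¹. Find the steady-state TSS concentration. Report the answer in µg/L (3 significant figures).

Outflow Q = 3.50 m³/s × 3.156e+07 s/yr = 1.105e+08 m³/yr.
Steady-state CSTR mass balance: W = Q·C + k·V·C, so C = W/(Q + kV).
Q + kV = 1.105e+08 + 47·3.9e+07 = 1.943e+09 m³/yr.
C = 2340/1.943e+09 = 1.204e-06 kg/m³ = 0.001204 mg/L = 1.204 µg/L.

1.20 µg/L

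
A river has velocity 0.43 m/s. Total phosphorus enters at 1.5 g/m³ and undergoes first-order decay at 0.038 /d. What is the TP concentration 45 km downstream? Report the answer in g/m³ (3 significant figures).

Travel time t = 45 km / 0.43 m/s = 4.5e+04/0.43 = 1.047e+05 s = 1.211 d.
First-order decay: C = 1.5·exp(−0.038·1.211) = 1.5·0.955 = 1.433 g/m³.

1.43 g/m³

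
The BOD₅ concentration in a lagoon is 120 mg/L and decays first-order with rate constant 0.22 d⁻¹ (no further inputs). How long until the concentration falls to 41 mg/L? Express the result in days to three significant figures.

4.88 d

t = ln(C₀/C)/k = ln(120/41)/0.22 = 1.074/0.22 = 4.881 d.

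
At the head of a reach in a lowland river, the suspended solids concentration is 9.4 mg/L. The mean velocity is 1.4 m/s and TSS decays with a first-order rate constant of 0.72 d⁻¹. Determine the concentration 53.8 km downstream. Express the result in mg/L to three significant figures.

6.82 mg/L

Travel time t = 53.8 km / 1.4 m/s = 5.38e+04/1.4 = 3.843e+04 s = 0.4448 d.
First-order decay: C = 9.4·exp(−0.72·0.4448) = 9.4·0.726 = 6.824 mg/L.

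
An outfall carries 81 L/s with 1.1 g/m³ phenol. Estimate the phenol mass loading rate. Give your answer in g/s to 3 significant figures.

81 L/s = 0.081 m³/s.
Mass flux = Q·C = 0.081 m³/s × 1.1 g/m³ = 0.0891 g/s.

0.0891 g/s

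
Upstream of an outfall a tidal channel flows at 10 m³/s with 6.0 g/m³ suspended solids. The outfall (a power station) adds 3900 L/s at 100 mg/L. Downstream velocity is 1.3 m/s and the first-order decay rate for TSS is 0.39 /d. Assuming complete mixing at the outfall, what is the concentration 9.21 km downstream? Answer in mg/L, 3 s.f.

3900 L/s = 3.9 m³/s.
After complete mixing, C₀ = (3.9·100 + 10·6) / 13.9 = 32.37 mg/L.
Travel time t = 9210 m / 1.3 m/s = 7085 s = 0.082 d.
C = 32.37·exp(−0.39·0.082) = 32.37·0.9685 = 31.36 mg/L.

31.4 mg/L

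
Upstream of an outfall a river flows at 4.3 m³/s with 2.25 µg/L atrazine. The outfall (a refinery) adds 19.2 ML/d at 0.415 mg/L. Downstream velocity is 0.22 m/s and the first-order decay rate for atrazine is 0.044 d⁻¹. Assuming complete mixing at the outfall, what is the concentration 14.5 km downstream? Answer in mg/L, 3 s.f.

19.2 ML/d = 0.2222 m³/s.
2.25 µg/L = 0.00225 mg/L.
After complete mixing, C₀ = (0.2222·0.415 + 4.3·0.00225) / 4.522 = 0.02253 mg/L.
Travel time t = 1.45e+04 m / 0.22 m/s = 6.591e+04 s = 0.7628 d.
C = 0.02253·exp(−0.044·0.7628) = 0.02253·0.967 = 0.02179 mg/L.

0.0218 mg/L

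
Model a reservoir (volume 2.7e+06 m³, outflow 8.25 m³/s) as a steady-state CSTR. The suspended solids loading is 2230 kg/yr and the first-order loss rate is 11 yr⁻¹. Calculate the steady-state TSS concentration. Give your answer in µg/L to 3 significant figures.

7.69 µg/L

Outflow Q = 8.25 m³/s × 3.156e+07 s/yr = 2.604e+08 m³/yr.
Steady-state CSTR mass balance: W = Q·C + k·V·C, so C = W/(Q + kV).
Q + kV = 2.604e+08 + 11·2.7e+06 = 2.901e+08 m³/yr.
C = 2230/2.901e+08 = 7.688e-06 kg/m³ = 0.007688 mg/L = 7.688 µg/L.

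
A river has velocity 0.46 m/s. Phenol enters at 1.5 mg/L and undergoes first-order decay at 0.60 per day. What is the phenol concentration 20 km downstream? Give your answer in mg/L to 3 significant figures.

1.11 mg/L

Travel time t = 20 km / 0.46 m/s = 2e+04/0.46 = 4.348e+04 s = 0.5032 d.
First-order decay: C = 1.5·exp(−0.60·0.5032) = 1.5·0.7394 = 1.109 mg/L.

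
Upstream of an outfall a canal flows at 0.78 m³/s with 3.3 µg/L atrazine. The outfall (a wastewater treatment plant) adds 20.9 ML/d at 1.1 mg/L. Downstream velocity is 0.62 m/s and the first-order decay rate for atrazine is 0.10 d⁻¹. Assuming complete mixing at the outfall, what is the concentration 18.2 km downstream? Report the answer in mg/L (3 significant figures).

0.254 mg/L

20.9 ML/d = 0.2419 m³/s.
3.3 µg/L = 0.0033 mg/L.
After complete mixing, C₀ = (0.2419·1.1 + 0.78·0.0033) / 1.022 = 0.2629 mg/L.
Travel time t = 1.82e+04 m / 0.62 m/s = 2.935e+04 s = 0.3398 d.
C = 0.2629·exp(−0.10·0.3398) = 0.2629·0.9666 = 0.2541 mg/L.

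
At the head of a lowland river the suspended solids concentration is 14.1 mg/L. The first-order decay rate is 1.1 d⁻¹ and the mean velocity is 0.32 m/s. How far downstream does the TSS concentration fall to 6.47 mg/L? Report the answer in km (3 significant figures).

19.6 km

From C = C₀·e^(−kt), t = ln(C₀/C)/k = ln(14.1/6.47)/1.1 = 0.779/1.1 = 0.7082 d.
Distance = v·t = 0.32 m/s × 6.119e+04 s = 1.958e+04 m = 19.58 km.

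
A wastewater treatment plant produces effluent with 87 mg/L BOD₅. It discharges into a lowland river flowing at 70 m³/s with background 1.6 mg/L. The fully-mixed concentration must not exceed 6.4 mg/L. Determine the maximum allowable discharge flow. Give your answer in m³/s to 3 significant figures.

4.17 m³/s

Mass balance at complete mixing: C_std·(Q_w + Q_r) = Q_w·C_e + Q_r·C_b.
Rearranging, Q_w = Q_r·(C_std − C_b)/(C_e − C_std) = 70·(6.4 − 1.6) / (87 − 6.4) = 4.169 m³/s.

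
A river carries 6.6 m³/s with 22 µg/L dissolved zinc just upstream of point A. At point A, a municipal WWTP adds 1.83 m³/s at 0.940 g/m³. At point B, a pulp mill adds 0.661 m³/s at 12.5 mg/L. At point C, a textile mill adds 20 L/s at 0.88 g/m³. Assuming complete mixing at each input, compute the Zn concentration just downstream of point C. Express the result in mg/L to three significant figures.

22 µg/L = 0.022 mg/L.
After input A: C = (6.6·0.022 + 1.83·0.94) / 8.43 = 0.2213 mg/L.
After input B: C = (8.43·0.2213 + 0.661·12.5) / 9.091 = 1.114 mg/L.
20 L/s = 0.02 m³/s.
After input C: C = (9.091·1.114 + 0.02·0.88) / 9.111 = 1.114 mg/L.

1.11 mg/L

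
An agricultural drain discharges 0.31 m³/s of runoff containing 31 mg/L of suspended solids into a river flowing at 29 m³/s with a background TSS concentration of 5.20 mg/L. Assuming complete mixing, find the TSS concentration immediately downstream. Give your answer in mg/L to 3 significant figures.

5.47 mg/L

Flow-weighted mixing gives C = (0.31·31 + 29·5.2) / (0.31 + 29) = 160.4/29.31 = 5.473 mg/L.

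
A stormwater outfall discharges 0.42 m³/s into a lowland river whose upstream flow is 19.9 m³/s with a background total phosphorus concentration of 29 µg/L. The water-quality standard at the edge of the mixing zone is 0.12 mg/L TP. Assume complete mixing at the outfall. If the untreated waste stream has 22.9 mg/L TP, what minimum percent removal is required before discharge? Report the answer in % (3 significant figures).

80.6 %

29 µg/L = 0.029 mg/L.
Mass balance: 0.12·20.32 = 0.42·Cₑ + 19.9·0.029.
Cₑ = (2.438 − 0.5771) / 0.42 = 4.432 mg/L.
Required removal = 1 − 4.432/22.9 = 80.65 %.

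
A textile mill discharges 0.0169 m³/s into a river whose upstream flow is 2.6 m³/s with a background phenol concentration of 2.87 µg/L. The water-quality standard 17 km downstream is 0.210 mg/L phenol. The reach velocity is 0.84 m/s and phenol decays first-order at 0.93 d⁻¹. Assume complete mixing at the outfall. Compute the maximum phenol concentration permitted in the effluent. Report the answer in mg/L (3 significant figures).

2.87 µg/L = 0.00287 mg/L.
Travel time to the compliance point: t = 1.7e+04/0.84 = 2.024e+04 s = 0.2342 d; decay factor exp(−0.93·0.2342) = 0.8043.
So the concentration just after mixing may be at most 0.21/0.8043 = 0.2611 mg/L.
Mass balance: 0.2611·2.617 = 0.0169·Cₑ + 2.6·0.00287.
Cₑ = (0.6833 − 0.007462) / 0.0169 = 39.99 mg/L.

40.0 mg/L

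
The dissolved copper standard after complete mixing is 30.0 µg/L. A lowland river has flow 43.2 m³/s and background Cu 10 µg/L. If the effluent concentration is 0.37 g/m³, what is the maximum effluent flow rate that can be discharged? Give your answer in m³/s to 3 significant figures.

10 µg/L = 0.01 mg/L.
30.0 µg/L = 0.03 mg/L.
Mass balance at complete mixing: C_std·(Q_w + Q_r) = Q_w·C_e + Q_r·C_b.
Rearranging, Q_w = Q_r·(C_std − C_b)/(C_e − C_std) = 43.2·(0.03 − 0.01) / (0.37 − 0.03) = 2.541 m³/s.

2.54 m³/s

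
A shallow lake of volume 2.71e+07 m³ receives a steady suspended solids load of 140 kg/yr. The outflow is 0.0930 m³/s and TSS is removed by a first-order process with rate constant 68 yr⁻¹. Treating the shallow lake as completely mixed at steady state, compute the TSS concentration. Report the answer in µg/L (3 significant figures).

Outflow Q = 0.0930 m³/s × 3.156e+07 s/yr = 2.935e+06 m³/yr.
Steady-state CSTR mass balance: W = Q·C + k·V·C, so C = W/(Q + kV).
Q + kV = 2.935e+06 + 68·2.71e+07 = 1.846e+09 m³/yr.
C = 140/1.846e+09 = 7.585e-08 kg/m³ = 7.585e-05 mg/L = 0.07585 µg/L.

0.0759 µg/L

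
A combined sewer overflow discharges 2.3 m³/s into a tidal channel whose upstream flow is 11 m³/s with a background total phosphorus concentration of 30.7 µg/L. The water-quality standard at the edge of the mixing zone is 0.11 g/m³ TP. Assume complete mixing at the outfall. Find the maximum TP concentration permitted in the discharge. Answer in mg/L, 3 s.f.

0.489 mg/L

30.7 µg/L = 0.0307 mg/L.
Mass balance: 0.11·13.3 = 2.3·Cₑ + 11·0.0307.
Cₑ = (1.463 − 0.3377) / 2.3 = 0.4893 mg/L.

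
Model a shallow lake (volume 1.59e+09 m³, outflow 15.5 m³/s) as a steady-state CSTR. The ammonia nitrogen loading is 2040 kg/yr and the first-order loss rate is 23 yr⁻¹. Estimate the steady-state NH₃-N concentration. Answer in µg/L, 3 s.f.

Outflow Q = 15.5 m³/s × 3.156e+07 s/yr = 4.891e+08 m³/yr.
Steady-state CSTR mass balance: W = Q·C + k·V·C, so C = W/(Q + kV).
Q + kV = 4.891e+08 + 23·1.59e+09 = 3.706e+10 m³/yr.
C = 2040/3.706e+10 = 5.505e-08 kg/m³ = 5.505e-05 mg/L = 0.05505 µg/L.

0.0550 µg/L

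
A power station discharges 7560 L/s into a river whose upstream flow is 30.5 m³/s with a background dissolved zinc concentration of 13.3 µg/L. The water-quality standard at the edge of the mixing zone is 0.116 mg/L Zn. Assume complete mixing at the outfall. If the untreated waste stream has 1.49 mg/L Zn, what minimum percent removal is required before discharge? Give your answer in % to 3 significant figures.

7560 L/s = 7.56 m³/s.
13.3 µg/L = 0.0133 mg/L.
Mass balance: 0.116·38.06 = 7.56·Cₑ + 30.5·0.0133.
Cₑ = (4.415 − 0.4057) / 7.56 = 0.5303 mg/L.
Required removal = 1 − 0.5303/1.49 = 64.41 %.

64.4 %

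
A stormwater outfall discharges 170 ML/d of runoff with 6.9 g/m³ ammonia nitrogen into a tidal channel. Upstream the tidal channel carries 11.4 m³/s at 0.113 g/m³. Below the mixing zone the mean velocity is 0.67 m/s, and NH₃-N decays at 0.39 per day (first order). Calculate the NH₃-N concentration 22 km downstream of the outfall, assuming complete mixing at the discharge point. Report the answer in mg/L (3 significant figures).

170 ML/d = 1.968 m³/s.
After complete mixing, C₀ = (1.968·6.9 + 11.4·0.113) / 13.37 = 1.112 mg/L.
Travel time t = 2.2e+04 m / 0.67 m/s = 3.284e+04 s = 0.38 d.
C = 1.112·exp(−0.39·0.38) = 1.112·0.8622 = 0.9588 mg/L.

0.959 mg/L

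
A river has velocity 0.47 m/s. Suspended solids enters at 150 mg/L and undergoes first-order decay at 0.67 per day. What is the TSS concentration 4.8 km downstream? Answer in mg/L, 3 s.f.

139 mg/L

Travel time t = 4.8 km / 0.47 m/s = 4800/0.47 = 1.021e+04 s = 0.1182 d.
First-order decay: C = 150·exp(−0.67·0.1182) = 150·0.9239 = 138.6 mg/L.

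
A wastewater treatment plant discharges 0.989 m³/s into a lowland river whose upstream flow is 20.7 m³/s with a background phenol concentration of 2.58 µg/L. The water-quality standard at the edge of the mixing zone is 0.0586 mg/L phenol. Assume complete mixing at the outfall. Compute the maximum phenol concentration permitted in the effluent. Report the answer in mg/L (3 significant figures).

2.58 µg/L = 0.00258 mg/L.
Mass balance: 0.0586·21.69 = 0.989·Cₑ + 20.7·0.00258.
Cₑ = (1.271 − 0.05341) / 0.989 = 1.231 mg/L.

1.23 mg/L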